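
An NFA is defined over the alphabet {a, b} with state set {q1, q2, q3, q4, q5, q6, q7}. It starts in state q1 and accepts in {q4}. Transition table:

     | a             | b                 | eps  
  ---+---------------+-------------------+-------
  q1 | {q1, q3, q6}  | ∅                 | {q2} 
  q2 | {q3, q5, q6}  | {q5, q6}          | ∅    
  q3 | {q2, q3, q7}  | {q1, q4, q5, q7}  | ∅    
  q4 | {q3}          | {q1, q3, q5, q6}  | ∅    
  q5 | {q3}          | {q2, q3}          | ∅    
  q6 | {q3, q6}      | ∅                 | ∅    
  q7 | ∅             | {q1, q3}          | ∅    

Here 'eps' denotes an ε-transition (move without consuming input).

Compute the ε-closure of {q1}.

{q1, q2}

Begin with {q1}.
ε-move q1 → q2; add q2.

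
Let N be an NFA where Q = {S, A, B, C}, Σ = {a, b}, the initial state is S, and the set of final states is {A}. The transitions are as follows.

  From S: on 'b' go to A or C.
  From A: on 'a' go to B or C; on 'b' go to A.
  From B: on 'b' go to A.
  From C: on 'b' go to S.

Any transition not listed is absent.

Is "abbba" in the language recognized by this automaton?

Start in {S}.
Read 'a': S→∅; now ∅.
The set is empty and remains empty for the remaining 4 symbols.
The final set ∅ contains no accepting state.

No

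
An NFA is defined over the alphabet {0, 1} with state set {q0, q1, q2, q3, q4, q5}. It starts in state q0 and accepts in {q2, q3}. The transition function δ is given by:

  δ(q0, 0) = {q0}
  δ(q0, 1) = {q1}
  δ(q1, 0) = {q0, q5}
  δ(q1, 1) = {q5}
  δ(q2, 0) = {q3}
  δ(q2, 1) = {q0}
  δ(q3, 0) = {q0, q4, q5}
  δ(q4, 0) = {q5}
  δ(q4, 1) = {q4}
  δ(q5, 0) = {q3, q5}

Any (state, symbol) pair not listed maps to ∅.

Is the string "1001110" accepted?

Start in {q0}.
Read '1': {q0} → {q1}.
Read '0': {q1} → {q0, q5}.
Read '0': {q0, q5} → {q0, q3, q5}.
Read '1': {q0, q3, q5} → {q1}.
Read '1': {q1} → {q5}.
Read '1': {q5} → ∅.
The set is empty and remains empty for the remaining 1 symbol.
The final set ∅ contains no accepting state.

No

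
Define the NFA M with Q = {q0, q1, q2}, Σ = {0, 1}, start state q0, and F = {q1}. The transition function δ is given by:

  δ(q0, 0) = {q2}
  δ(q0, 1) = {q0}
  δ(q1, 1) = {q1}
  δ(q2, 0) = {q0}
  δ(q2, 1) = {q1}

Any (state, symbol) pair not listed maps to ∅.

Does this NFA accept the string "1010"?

No

Start in {q0}.
Read '1': q0→{q0}; now {q0}.
Read '0': q0→{q2}; now {q2}.
Read '1': q2→{q1}; now {q1}.
Read '0': q1→∅; now ∅.
The final set ∅ contains no accepting state.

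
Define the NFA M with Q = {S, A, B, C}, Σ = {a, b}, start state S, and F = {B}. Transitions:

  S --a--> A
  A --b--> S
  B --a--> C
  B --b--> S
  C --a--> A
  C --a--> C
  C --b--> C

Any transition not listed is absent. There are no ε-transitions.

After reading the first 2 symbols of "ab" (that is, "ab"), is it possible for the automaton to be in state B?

Start in {S}.
Read 'a': {S} → {A}.
Read 'b': {A} → {S}.
State B is not in {S}.

No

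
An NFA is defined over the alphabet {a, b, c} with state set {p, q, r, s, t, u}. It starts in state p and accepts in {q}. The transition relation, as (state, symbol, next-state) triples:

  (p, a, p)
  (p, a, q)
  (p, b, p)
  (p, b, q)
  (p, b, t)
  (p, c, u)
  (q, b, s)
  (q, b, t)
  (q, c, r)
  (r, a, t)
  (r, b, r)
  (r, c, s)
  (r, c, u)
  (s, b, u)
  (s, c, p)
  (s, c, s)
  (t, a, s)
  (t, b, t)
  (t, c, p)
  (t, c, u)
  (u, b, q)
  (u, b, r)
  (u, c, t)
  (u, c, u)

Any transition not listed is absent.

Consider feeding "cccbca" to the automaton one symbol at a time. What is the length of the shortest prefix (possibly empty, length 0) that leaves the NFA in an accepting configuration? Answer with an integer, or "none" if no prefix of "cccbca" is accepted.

4

Start in {p}.
Read 'c': p→{u}; now {u}.
Read 'c': u→{t, u}; now {t, u}.
Read 'c': t→{p, u}, u→{t, u}; now {p, t, u}.
Read 'b': p→{p, q, t}, t→{t}, u→{q, r}; now {p, q, r, t}.
None of the earlier sets intersect F, but {p, q, r, t} does.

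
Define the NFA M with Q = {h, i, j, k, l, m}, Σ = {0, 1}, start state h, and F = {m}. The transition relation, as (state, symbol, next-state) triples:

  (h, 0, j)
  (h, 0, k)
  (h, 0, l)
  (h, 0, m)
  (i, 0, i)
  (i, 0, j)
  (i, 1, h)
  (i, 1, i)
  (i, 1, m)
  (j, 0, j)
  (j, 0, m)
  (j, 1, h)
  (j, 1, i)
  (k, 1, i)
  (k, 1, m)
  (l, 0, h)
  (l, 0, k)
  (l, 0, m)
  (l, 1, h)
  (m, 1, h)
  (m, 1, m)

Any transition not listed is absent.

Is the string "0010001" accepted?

Yes

Start in {h}.
Read '0': {h} → {j, k, l, m}.
Read '0': {j, k, l, m} → {h, j, k, m}.
Read '1': {h, j, k, m} → {h, i, m}.
Read '0': {h, i, m} → {i, j, k, l, m}.
Read '0': {i, j, k, l, m} → {h, i, j, k, m}.
Read '0': {h, i, j, k, m} → {i, j, k, l, m}.
Read '1': {i, j, k, l, m} → {h, i, m}.
The final set {h, i, m} contains the accepting state m.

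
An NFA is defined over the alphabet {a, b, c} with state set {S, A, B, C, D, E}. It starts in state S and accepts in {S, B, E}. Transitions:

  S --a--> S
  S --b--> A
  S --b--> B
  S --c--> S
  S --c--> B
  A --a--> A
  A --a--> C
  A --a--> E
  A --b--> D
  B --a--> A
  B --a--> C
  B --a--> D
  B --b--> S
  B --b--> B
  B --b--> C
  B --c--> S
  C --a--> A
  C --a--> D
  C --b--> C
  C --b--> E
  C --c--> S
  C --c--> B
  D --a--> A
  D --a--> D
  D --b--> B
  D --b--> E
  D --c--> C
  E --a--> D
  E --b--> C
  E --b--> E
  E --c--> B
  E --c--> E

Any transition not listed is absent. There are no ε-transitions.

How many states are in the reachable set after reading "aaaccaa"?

Start in {S}.
Read 'a': S→{S}; now {S}.
Read 'a': S→{S}; now {S}.
Read 'a': S→{S}; now {S}.
Read 'c': S→{S, B}; now {S, B}.
Read 'c': S→{S, B}, B→{S}; now {S, B}.
Read 'a': S→{S}, B→{A, C, D}; now {S, A, C, D}.
Read 'a': S→{S}, A→{A, C, E}, C→{A, D}, D→{A, D}; now {S, A, C, D, E}.
That set has 5 states.

5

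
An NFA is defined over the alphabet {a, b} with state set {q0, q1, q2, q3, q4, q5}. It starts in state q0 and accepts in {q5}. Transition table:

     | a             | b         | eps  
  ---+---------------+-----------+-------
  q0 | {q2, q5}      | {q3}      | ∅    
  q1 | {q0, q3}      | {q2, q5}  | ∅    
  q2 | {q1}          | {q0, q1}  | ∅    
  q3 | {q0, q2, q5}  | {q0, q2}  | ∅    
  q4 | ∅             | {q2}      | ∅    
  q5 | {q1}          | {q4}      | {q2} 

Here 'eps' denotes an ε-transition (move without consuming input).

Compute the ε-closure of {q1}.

{q1}

Begin with {q1}.
No ε-moves leave this set, so the closure equals the set itself.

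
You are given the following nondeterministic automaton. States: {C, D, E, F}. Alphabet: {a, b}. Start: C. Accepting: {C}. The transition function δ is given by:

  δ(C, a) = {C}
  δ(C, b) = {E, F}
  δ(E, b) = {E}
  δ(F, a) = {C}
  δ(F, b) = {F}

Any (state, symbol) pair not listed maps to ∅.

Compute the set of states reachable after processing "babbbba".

Start in {C}.
Read 'b': {C} → {E, F}.
Read 'a': {E, F} → {C}.
Read 'b': {C} → {E, F}.
Read 'b': {E, F} → {E, F}.
Read 'b': {E, F} → {E, F}.
Read 'b': {E, F} → {E, F}.
Read 'a': {E, F} → {C}.

{C}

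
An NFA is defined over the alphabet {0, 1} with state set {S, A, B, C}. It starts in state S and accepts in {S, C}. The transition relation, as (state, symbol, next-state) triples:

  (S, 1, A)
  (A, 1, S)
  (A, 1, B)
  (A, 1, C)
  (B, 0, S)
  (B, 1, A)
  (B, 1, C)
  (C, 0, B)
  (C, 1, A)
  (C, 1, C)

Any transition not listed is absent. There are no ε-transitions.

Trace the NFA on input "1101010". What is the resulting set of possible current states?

{B}

Start in {S}.
Read '1': S→{A}; now {A}.
Read '1': A→{S, B, C}; now {S, B, C}.
Read '0': S→∅, B→{S}, C→{B}; now {S, B}.
Read '1': S→{A}, B→{A, C}; now {A, C}.
Read '0': A→∅, C→{B}; now {B}.
Read '1': B→{A, C}; now {A, C}.
Read '0': A→∅, C→{B}; now {B}.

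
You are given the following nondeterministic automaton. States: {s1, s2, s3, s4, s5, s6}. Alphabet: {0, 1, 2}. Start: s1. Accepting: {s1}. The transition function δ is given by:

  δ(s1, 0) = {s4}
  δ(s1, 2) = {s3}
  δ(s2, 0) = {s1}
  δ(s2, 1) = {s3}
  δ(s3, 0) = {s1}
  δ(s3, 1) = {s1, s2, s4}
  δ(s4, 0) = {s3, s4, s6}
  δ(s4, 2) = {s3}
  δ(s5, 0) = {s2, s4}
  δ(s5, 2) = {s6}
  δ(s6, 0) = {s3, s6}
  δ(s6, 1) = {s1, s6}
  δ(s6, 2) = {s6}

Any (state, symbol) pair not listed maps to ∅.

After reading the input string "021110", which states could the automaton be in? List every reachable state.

{s1, s3, s4, s6}

Start in {s1}.
Read '0': s1→{s4}; now {s4}.
Read '2': s4→{s3}; now {s3}.
Read '1': s3→{s1, s2, s4}; now {s1, s2, s4}.
Read '1': s1→∅, s2→{s3}, s4→∅; now {s3}.
Read '1': s3→{s1, s2, s4}; now {s1, s2, s4}.
Read '0': s1→{s4}, s2→{s1}, s4→{s3, s4, s6}; now {s1, s3, s4, s6}.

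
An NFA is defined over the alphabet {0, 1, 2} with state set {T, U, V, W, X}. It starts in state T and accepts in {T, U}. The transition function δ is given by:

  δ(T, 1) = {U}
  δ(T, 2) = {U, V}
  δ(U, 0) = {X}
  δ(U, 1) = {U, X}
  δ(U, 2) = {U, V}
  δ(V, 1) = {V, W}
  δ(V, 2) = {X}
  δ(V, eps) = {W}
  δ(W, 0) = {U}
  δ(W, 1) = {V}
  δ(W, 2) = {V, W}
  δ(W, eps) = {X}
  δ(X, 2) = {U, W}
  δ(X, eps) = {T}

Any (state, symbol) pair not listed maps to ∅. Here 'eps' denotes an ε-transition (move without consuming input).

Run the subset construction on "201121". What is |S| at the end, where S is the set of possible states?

Start in {T}.
Read '2': {T} → {T, U, V, W, X}.
Read '0': {T, U, V, W, X} → {T, U, X}.
Read '1': {T, U, X} → {T, U, X}.
Read '1': {T, U, X} → {T, U, X}.
Read '2': {T, U, X} → {T, U, V, W, X}.
Read '1': {T, U, V, W, X} → {T, U, V, W, X}.
That set has 5 states.

5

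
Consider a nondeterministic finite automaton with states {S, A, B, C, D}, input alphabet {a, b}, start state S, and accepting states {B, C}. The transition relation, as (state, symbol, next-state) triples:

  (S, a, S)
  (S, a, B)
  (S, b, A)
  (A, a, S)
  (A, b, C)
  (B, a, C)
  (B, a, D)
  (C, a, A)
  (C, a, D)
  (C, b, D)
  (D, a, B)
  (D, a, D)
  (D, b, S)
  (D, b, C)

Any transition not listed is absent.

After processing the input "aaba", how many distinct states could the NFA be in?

Start in {S}.
Read 'a': {S} → {S, B}.
Read 'a': {S, B} → {S, B, C, D}.
Read 'b': {S, B, C, D} → {S, A, C, D}.
Read 'a': {S, A, C, D} → {S, A, B, D}.
That set has 4 states.

4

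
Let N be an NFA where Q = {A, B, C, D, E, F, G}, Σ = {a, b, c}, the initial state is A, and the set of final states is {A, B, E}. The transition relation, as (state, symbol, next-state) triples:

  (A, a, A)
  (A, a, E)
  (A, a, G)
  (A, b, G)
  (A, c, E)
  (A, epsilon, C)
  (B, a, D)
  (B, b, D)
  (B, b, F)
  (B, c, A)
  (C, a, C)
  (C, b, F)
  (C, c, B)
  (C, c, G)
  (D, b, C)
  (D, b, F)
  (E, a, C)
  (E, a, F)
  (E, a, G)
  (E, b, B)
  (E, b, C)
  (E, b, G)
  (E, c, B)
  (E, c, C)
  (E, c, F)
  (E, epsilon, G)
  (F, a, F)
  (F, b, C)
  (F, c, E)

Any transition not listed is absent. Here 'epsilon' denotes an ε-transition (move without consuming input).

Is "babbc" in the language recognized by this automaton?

Yes

Start: ε-closure({A}) = {A, C}.
Read 'b': {A, C} → {F, G}.
Read 'a': {F, G} → {F}.
Read 'b': {F} → {C}.
Read 'b': {C} → {F}.
Read 'c': {F} → {E, G}.
The final set {E, G} contains the accepting state E.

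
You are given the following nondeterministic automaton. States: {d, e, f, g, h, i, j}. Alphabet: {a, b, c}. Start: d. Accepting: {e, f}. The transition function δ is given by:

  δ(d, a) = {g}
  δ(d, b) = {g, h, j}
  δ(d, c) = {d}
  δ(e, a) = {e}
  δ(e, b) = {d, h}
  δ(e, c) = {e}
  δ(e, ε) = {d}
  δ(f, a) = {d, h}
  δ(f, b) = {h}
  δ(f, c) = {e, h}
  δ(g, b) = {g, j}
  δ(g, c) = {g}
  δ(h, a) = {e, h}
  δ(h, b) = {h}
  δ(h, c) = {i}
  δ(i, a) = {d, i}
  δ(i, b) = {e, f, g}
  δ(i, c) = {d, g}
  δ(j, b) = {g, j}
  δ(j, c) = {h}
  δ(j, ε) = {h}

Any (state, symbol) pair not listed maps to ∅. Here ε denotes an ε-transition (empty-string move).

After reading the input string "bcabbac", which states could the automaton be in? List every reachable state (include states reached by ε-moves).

Start in {d}.
Read 'b': {d} → {g, h, j}.
Read 'c': {g, h, j} → {g, h, i}.
Read 'a': {g, h, i} → {d, e, h, i}.
Read 'b': {d, e, h, i} → {d, e, f, g, h, j}.
Read 'b': {d, e, f, g, h, j} → {d, g, h, j}.
Read 'a': {d, g, h, j} → {d, e, g, h}.
Read 'c': {d, e, g, h} → {d, e, g, i}.

{d, e, g, i}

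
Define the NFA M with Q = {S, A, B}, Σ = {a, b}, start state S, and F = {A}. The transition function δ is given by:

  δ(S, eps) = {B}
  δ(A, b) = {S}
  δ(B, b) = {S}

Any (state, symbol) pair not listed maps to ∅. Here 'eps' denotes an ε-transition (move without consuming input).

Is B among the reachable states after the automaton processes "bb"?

Start: ε-closure({S}) = {S, B}.
Read 'b': {S, B} → {S, B}.
Read 'b': {S, B} → {S, B}.
State B is in {S, B}.

Yes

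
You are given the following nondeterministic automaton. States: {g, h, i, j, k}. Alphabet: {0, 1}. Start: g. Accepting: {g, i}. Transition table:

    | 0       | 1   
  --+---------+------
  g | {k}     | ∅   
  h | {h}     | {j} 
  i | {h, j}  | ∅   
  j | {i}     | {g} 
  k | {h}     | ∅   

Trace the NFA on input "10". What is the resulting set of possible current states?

∅

Start in {g}.
Read '1': g→∅; now ∅.
The set is empty and remains empty for the remaining 1 symbol.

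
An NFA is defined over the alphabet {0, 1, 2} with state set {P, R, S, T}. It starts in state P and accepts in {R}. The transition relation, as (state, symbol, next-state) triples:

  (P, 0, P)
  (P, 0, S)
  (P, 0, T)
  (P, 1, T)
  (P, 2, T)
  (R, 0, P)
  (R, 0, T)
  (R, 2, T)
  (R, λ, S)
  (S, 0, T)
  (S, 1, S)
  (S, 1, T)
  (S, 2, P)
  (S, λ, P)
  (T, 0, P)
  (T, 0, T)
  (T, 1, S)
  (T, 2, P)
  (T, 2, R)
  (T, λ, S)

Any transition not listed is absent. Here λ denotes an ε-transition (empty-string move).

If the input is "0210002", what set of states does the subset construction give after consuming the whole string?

Start in {P}.
Read '0': P→{P, S, T}; now {P, S, T}.
Read '2': P→{T}, S→{P}, T→{P, R}; union {P, R, T}; ε-closure = {P, R, S, T}.
Read '1': P→{T}, R→∅, S→{S, T}, T→{S}; union {S, T}; ε-closure = {P, S, T}.
Read '0': P→{P, S, T}, S→{T}, T→{P, T}; now {P, S, T}.
Read '0': P→{P, S, T}, S→{T}, T→{P, T}; now {P, S, T}.
Read '0': P→{P, S, T}, S→{T}, T→{P, T}; now {P, S, T}.
Read '2': P→{T}, S→{P}, T→{P, R}; union {P, R, T}; ε-closure = {P, R, S, T}.

{P, R, S, T}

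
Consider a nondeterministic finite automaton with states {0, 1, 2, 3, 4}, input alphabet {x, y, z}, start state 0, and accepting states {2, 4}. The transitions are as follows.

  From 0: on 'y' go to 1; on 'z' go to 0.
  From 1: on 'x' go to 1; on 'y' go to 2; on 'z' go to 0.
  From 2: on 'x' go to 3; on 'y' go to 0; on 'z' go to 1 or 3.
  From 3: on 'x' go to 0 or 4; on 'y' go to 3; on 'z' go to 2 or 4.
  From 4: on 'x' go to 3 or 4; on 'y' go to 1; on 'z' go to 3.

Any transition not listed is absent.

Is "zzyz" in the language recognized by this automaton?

Start in {0}.
Read 'z': 0→{0}; now {0}.
Read 'z': 0→{0}; now {0}.
Read 'y': 0→{1}; now {1}.
Read 'z': 1→{0}; now {0}.
The final set {0} contains no accepting state.

No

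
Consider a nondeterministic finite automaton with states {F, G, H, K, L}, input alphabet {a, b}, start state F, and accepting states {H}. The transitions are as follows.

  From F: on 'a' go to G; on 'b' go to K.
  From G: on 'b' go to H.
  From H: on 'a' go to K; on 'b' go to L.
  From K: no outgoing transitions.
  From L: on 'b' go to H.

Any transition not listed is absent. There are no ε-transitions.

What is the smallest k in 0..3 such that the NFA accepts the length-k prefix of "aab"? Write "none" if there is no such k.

Start in {F}.
Read 'a': {F} → {G}.
Read 'a': {G} → ∅.
The set is empty and remains empty for the remaining 1 symbol.
No reachable set along the way intersects F.

none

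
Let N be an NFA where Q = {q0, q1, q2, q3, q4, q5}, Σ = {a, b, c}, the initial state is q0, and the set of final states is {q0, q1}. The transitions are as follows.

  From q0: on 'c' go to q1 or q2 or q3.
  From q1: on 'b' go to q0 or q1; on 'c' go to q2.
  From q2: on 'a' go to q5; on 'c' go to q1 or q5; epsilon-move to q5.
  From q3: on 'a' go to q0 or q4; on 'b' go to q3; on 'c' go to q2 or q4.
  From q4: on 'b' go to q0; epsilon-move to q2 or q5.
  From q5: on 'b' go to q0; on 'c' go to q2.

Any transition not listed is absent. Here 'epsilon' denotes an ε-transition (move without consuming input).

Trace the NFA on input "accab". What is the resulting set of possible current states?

∅

Start in {q0}.
Read 'a': {q0} → ∅.
The set is empty and remains empty for the remaining 4 symbols.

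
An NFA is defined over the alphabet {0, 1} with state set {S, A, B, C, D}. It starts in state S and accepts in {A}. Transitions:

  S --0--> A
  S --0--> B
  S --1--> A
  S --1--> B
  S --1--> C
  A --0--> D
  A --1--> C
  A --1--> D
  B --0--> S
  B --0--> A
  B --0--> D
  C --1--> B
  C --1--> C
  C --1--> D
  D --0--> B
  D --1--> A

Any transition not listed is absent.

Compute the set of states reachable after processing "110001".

Start in {S}.
Read '1': {S} → {A, B, C}.
Read '1': {A, B, C} → {B, C, D}.
Read '0': {B, C, D} → {S, A, B, D}.
Read '0': {S, A, B, D} → {S, A, B, D}.
Read '0': {S, A, B, D} → {S, A, B, D}.
Read '1': {S, A, B, D} → {A, B, C, D}.

{A, B, C, D}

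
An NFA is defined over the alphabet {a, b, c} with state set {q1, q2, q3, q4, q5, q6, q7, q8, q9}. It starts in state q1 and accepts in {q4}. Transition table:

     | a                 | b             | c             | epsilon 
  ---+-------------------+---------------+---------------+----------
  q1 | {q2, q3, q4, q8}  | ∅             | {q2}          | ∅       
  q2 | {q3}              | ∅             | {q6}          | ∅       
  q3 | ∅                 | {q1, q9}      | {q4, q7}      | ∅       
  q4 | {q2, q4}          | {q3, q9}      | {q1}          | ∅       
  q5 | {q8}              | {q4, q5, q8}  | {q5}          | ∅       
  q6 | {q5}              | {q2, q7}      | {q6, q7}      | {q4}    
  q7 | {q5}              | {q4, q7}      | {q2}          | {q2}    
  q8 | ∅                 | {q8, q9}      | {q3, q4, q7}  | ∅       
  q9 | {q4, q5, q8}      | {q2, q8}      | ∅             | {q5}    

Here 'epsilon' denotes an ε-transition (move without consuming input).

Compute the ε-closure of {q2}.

{q2}

Begin with {q2}.
No ε-moves leave this set, so the closure equals the set itself.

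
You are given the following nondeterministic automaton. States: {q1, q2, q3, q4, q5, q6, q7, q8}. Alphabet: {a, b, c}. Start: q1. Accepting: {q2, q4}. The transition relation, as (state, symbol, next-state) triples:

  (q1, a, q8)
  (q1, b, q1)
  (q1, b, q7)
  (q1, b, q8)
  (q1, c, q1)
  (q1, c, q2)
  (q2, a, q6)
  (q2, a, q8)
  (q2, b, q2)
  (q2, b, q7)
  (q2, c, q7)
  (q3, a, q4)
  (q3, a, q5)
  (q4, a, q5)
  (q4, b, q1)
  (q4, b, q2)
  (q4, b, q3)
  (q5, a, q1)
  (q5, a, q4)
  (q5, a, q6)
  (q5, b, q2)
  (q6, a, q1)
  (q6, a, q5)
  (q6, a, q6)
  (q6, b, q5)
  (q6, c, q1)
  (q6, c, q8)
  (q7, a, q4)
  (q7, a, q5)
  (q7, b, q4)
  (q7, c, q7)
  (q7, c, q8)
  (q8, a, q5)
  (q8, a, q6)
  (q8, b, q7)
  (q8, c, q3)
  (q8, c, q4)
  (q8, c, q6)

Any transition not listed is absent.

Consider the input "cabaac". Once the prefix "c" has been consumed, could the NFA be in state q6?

No

Start in {q1}.
Read 'c': q1→{q1, q2}; now {q1, q2}.
State q6 is not in {q1, q2}.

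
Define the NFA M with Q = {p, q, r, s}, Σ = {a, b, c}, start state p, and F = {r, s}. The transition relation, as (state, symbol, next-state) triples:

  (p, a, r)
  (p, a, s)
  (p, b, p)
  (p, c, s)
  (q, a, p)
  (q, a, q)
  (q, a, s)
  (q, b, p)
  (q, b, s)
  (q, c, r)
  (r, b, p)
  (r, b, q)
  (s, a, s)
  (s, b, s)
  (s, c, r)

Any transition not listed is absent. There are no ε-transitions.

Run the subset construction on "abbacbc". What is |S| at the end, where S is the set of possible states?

2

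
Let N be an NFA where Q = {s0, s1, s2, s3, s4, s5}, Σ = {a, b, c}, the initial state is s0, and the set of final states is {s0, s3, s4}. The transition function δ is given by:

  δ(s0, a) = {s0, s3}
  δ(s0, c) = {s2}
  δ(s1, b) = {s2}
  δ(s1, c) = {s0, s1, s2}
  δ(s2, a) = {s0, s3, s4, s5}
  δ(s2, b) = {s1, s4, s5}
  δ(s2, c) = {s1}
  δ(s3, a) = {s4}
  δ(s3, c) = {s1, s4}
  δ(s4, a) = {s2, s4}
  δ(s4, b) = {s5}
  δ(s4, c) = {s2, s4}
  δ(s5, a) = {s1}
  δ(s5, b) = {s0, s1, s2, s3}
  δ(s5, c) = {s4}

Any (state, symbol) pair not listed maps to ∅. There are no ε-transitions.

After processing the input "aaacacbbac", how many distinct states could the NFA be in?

4

Start in {s0}.
Read 'a': {s0} → {s0, s3}.
Read 'a': {s0, s3} → {s0, s3, s4}.
Read 'a': {s0, s3, s4} → {s0, s2, s3, s4}.
Read 'c': {s0, s2, s3, s4} → {s1, s2, s4}.
Read 'a': {s1, s2, s4} → {s0, s2, s3, s4, s5}.
Read 'c': {s0, s2, s3, s4, s5} → {s1, s2, s4}.
Read 'b': {s1, s2, s4} → {s1, s2, s4, s5}.
Read 'b': {s1, s2, s4, s5} → {s0, s1, s2, s3, s4, s5}.
Read 'a': {s0, s1, s2, s3, s4, s5} → {s0, s1, s2, s3, s4, s5}.
Read 'c': {s0, s1, s2, s3, s4, s5} → {s0, s1, s2, s4}.
That set has 4 states.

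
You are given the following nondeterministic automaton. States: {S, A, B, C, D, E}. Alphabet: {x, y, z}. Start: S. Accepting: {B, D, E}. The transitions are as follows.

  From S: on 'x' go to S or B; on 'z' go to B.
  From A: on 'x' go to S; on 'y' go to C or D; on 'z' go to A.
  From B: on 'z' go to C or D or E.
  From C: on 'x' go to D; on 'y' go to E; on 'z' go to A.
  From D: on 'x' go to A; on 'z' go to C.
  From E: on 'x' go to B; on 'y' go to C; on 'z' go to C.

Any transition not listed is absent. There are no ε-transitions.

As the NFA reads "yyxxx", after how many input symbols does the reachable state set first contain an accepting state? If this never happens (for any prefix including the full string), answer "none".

Start in {S}.
Read 'y': S→∅; now ∅.
The set is empty and remains empty for the remaining 4 symbols.
No reachable set along the way intersects F.

none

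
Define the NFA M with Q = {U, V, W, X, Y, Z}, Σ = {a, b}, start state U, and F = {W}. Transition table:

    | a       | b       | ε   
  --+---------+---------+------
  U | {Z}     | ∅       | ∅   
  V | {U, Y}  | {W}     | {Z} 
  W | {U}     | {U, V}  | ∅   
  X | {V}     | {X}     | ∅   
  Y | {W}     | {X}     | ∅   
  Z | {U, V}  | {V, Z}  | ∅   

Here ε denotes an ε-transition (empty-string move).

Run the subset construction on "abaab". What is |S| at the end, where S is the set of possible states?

Start in {U}.
Read 'a': U→{Z}; now {Z}.
Read 'b': Z→{V, Z}; now {V, Z}.
Read 'a': V→{U, Y}, Z→{U, V}; union {U, V, Y}; ε-closure = {U, V, Y, Z}.
Read 'a': U→{Z}, V→{U, Y}, Y→{W}, Z→{U, V}; now {U, V, W, Y, Z}.
Read 'b': U→∅, V→{W}, W→{U, V}, Y→{X}, Z→{V, Z}; now {U, V, W, X, Z}.
That set has 5 states.

5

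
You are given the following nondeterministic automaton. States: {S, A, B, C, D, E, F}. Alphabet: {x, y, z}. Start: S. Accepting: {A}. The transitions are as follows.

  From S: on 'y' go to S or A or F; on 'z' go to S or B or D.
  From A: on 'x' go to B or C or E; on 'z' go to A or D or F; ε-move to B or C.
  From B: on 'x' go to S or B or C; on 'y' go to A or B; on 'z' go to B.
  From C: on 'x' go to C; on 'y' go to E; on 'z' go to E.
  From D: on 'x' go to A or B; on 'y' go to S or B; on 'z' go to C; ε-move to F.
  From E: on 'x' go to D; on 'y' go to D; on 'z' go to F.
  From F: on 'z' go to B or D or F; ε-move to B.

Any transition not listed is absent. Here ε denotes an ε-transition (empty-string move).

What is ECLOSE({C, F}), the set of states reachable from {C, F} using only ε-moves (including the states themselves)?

{B, C, F}

Begin with {C, F}.
ε-move F → B; add B.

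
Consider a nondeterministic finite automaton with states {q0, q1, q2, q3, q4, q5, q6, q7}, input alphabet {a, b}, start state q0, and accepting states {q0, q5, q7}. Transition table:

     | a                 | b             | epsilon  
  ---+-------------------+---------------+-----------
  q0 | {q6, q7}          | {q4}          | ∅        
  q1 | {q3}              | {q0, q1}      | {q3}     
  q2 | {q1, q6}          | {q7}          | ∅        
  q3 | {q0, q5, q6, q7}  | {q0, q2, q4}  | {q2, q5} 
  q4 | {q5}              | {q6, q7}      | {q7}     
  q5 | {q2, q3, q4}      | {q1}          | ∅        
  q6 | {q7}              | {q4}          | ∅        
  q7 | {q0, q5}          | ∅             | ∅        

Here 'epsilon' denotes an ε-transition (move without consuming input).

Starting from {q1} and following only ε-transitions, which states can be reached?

{q1, q2, q3, q5}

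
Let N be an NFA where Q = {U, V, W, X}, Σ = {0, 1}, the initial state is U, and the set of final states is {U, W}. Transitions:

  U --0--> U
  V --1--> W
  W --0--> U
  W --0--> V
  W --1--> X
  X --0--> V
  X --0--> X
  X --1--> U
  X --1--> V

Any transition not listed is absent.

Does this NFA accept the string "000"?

Start in {U}.
Read '0': U→{U}; now {U}.
Read '0': U→{U}; now {U}.
Read '0': U→{U}; now {U}.
The final set {U} contains the accepting state U.

Yes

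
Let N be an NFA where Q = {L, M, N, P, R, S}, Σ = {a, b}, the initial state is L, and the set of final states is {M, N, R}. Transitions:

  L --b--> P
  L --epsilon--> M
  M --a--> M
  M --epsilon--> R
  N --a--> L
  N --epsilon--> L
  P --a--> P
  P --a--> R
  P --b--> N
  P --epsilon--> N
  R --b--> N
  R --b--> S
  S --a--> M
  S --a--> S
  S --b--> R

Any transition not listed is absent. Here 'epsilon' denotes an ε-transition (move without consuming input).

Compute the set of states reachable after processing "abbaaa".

{L, M, N, P, R, S}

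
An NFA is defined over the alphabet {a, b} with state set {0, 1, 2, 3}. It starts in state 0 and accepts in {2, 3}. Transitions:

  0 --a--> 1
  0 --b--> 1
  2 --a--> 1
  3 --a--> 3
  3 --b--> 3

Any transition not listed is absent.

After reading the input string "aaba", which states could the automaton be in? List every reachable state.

∅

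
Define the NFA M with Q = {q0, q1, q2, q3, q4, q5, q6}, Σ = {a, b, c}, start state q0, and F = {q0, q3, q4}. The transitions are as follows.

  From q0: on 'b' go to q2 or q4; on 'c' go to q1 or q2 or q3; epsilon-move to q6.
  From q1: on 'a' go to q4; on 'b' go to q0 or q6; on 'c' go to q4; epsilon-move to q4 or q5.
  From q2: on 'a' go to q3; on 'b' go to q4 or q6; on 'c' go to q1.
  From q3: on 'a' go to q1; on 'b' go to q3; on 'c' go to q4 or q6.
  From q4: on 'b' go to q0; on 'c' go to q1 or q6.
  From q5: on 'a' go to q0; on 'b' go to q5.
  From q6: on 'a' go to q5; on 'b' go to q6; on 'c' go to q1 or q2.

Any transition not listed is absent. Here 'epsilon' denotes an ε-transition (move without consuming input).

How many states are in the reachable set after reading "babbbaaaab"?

4

Start: ε-closure({q0}) = {q0, q6}.
Read 'b': {q0, q6} → {q2, q4, q6}.
Read 'a': {q2, q4, q6} → {q3, q5}.
Read 'b': {q3, q5} → {q3, q5}.
Read 'b': {q3, q5} → {q3, q5}.
Read 'b': {q3, q5} → {q3, q5}.
Read 'a': {q3, q5} → {q0, q1, q4, q5, q6}.
Read 'a': {q0, q1, q4, q5, q6} → {q0, q4, q5, q6}.
Read 'a': {q0, q4, q5, q6} → {q0, q5, q6}.
Read 'a': {q0, q5, q6} → {q0, q5, q6}.
Read 'b': {q0, q5, q6} → {q2, q4, q5, q6}.
That set has 4 states.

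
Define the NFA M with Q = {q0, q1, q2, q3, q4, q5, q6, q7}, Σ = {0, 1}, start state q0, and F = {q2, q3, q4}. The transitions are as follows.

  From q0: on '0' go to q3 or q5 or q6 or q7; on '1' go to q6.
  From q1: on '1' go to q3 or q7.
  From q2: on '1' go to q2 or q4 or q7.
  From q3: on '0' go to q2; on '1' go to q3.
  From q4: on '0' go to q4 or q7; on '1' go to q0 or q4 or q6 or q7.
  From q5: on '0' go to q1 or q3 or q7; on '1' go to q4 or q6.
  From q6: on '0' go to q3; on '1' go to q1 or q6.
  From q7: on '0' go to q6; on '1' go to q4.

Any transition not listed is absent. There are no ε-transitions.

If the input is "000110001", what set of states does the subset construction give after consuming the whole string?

{q0, q1, q2, q3, q4, q6, q7}

Start in {q0}.
Read '0': q0→{q3, q5, q6, q7}; now {q3, q5, q6, q7}.
Read '0': q3→{q2}, q5→{q1, q3, q7}, q6→{q3}, q7→{q6}; now {q1, q2, q3, q6, q7}.
Read '0': q1→∅, q2→∅, q3→{q2}, q6→{q3}, q7→{q6}; now {q2, q3, q6}.
Read '1': q2→{q2, q4, q7}, q3→{q3}, q6→{q1, q6}; now {q1, q2, q3, q4, q6, q7}.
Read '1': q1→{q3, q7}, q2→{q2, q4, q7}, q3→{q3}, q4→{q0, q4, q6, q7}, q6→{q1, q6}, q7→{q4}; now {q0, q1, q2, q3, q4, q6, q7}.
Read '0': q0→{q3, q5, q6, q7}, q1→∅, q2→∅, q3→{q2}, q4→{q4, q7}, q6→{q3}, q7→{q6}; now {q2, q3, q4, q5, q6, q7}.
Read '0': q2→∅, q3→{q2}, q4→{q4, q7}, q5→{q1, q3, q7}, q6→{q3}, q7→{q6}; now {q1, q2, q3, q4, q6, q7}.
Read '0': q1→∅, q2→∅, q3→{q2}, q4→{q4, q7}, q6→{q3}, q7→{q6}; now {q2, q3, q4, q6, q7}.
Read '1': q2→{q2, q4, q7}, q3→{q3}, q4→{q0, q4, q6, q7}, q6→{q1, q6}, q7→{q4}; now {q0, q1, q2, q3, q4, q6, q7}.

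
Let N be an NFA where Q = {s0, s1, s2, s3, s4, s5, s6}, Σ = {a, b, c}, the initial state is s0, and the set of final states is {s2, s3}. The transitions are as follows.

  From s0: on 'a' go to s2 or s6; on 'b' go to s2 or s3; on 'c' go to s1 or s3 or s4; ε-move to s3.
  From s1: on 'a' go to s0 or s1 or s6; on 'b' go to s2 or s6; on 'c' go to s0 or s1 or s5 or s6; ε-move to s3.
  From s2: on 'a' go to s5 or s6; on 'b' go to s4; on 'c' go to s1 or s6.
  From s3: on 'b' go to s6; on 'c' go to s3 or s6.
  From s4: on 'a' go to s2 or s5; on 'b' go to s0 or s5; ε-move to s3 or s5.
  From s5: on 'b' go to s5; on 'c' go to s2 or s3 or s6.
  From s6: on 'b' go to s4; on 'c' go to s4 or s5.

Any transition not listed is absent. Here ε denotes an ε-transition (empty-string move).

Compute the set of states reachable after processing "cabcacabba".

{s2, s5, s6}

Start: ε-closure({s0}) = {s0, s3}.
Read 'c': {s0, s3} → {s1, s3, s4, s5, s6}.
Read 'a': {s1, s3, s4, s5, s6} → {s0, s1, s2, s3, s5, s6}.
Read 'b': {s0, s1, s2, s3, s5, s6} → {s2, s3, s4, s5, s6}.
Read 'c': {s2, s3, s4, s5, s6} → {s1, s2, s3, s4, s5, s6}.
Read 'a': {s1, s2, s3, s4, s5, s6} → {s0, s1, s2, s3, s5, s6}.
Read 'c': {s0, s1, s2, s3, s5, s6} → {s0, s1, s2, s3, s4, s5, s6}.
Read 'a': {s0, s1, s2, s3, s4, s5, s6} → {s0, s1, s2, s3, s5, s6}.
Read 'b': {s0, s1, s2, s3, s5, s6} → {s2, s3, s4, s5, s6}.
Read 'b': {s2, s3, s4, s5, s6} → {s0, s3, s4, s5, s6}.
Read 'a': {s0, s3, s4, s5, s6} → {s2, s5, s6}.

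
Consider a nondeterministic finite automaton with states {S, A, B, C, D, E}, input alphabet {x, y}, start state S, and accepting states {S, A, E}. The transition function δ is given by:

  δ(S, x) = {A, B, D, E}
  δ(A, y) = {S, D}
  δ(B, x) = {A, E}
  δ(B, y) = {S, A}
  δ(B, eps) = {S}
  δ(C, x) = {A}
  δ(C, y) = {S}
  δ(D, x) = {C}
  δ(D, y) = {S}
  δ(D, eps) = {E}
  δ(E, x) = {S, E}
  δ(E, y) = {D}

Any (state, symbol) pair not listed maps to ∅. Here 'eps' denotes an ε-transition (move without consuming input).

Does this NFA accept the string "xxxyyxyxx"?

Start in {S}.
Read 'x': S→{A, B, D, E}; union {A, B, D, E}; ε-closure = {S, A, B, D, E}.
Read 'x': S→{A, B, D, E}, A→∅, B→{A, E}, D→{C}, E→{S, E}; now {S, A, B, C, D, E}.
Read 'x': S→{A, B, D, E}, A→∅, B→{A, E}, C→{A}, D→{C}, E→{S, E}; now {S, A, B, C, D, E}.
Read 'y': S→∅, A→{S, D}, B→{S, A}, C→{S}, D→{S}, E→{D}; union {S, A, D}; ε-closure = {S, A, D, E}.
Read 'y': S→∅, A→{S, D}, D→{S}, E→{D}; union {S, D}; ε-closure = {S, D, E}.
Read 'x': S→{A, B, D, E}, D→{C}, E→{S, E}; now {S, A, B, C, D, E}.
Read 'y': S→∅, A→{S, D}, B→{S, A}, C→{S}, D→{S}, E→{D}; union {S, A, D}; ε-closure = {S, A, D, E}.
Read 'x': S→{A, B, D, E}, A→∅, D→{C}, E→{S, E}; now {S, A, B, C, D, E}.
Read 'x': S→{A, B, D, E}, A→∅, B→{A, E}, C→{A}, D→{C}, E→{S, E}; now {S, A, B, C, D, E}.
The final set {S, A, B, C, D, E} contains the accepting states S, A, E.

Yes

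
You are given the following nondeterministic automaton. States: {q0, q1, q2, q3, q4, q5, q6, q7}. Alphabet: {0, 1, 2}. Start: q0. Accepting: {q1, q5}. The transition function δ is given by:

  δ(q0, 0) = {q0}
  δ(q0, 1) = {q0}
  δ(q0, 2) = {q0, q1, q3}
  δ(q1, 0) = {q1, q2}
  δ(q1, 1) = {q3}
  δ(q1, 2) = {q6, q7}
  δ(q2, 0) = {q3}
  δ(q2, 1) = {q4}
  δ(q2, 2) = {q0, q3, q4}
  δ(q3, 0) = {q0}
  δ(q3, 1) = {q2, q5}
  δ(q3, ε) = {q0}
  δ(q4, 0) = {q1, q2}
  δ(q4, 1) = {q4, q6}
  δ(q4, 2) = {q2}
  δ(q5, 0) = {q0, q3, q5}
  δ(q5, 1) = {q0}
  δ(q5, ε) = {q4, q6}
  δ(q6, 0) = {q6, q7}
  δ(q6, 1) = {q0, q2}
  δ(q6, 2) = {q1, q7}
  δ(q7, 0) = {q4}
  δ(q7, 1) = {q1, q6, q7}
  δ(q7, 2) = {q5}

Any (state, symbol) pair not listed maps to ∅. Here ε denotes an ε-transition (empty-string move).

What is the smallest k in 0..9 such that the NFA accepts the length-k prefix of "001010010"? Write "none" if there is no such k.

none

Start in {q0}.
Read '0': q0→{q0}; now {q0}.
Read '0': q0→{q0}; now {q0}.
Read '1': q0→{q0}; now {q0}.
Read '0': q0→{q0}; now {q0}.
Read '1': q0→{q0}; now {q0}.
Read '0': q0→{q0}; now {q0}.
Read '0': q0→{q0}; now {q0}.
Read '1': q0→{q0}; now {q0}.
Read '0': q0→{q0}; now {q0}.
No reachable set along the way intersects F.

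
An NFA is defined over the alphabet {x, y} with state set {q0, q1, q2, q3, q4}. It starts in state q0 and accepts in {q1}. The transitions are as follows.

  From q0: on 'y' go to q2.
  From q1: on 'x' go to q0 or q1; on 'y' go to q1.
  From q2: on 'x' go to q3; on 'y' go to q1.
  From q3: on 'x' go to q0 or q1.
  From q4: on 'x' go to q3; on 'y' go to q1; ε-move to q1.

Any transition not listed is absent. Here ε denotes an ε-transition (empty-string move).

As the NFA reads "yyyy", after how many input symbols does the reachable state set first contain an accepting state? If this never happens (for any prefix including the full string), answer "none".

Start in {q0}.
Read 'y': {q0} → {q2}.
Read 'y': {q2} → {q1}.
None of the earlier sets intersect F, but {q1} does.

2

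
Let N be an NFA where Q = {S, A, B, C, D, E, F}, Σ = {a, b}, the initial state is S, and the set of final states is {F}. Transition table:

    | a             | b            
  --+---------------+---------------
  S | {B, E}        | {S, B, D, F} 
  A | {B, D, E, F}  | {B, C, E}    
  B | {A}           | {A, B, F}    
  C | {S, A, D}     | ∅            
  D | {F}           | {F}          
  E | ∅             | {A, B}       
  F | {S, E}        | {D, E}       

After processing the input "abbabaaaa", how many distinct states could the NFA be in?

6

Start in {S}.
Read 'a': S→{B, E}; now {B, E}.
Read 'b': B→{A, B, F}, E→{A, B}; now {A, B, F}.
Read 'b': A→{B, C, E}, B→{A, B, F}, F→{D, E}; now {A, B, C, D, E, F}.
Read 'a': A→{B, D, E, F}, B→{A}, C→{S, A, D}, D→{F}, E→∅, F→{S, E}; now {S, A, B, D, E, F}.
Read 'b': S→{S, B, D, F}, A→{B, C, E}, B→{A, B, F}, D→{F}, E→{A, B}, F→{D, E}; now {S, A, B, C, D, E, F}.
Read 'a': S→{B, E}, A→{B, D, E, F}, B→{A}, C→{S, A, D}, D→{F}, E→∅, F→{S, E}; now {S, A, B, D, E, F}.
Read 'a': S→{B, E}, A→{B, D, E, F}, B→{A}, D→{F}, E→∅, F→{S, E}; now {S, A, B, D, E, F}.
Read 'a': S→{B, E}, A→{B, D, E, F}, B→{A}, D→{F}, E→∅, F→{S, E}; now {S, A, B, D, E, F}.
Read 'a': S→{B, E}, A→{B, D, E, F}, B→{A}, D→{F}, E→∅, F→{S, E}; now {S, A, B, D, E, F}.
That set has 6 states.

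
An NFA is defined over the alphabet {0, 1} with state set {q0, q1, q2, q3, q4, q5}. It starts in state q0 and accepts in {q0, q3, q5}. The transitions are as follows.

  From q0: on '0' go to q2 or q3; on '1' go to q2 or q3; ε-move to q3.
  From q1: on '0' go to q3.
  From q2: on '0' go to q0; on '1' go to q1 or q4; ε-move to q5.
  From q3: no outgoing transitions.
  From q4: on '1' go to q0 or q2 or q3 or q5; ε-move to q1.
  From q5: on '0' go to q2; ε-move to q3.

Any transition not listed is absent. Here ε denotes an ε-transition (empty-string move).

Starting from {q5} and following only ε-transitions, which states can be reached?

Begin with {q5}.
ε-move q5 → q3; add q3.

{q3, q5}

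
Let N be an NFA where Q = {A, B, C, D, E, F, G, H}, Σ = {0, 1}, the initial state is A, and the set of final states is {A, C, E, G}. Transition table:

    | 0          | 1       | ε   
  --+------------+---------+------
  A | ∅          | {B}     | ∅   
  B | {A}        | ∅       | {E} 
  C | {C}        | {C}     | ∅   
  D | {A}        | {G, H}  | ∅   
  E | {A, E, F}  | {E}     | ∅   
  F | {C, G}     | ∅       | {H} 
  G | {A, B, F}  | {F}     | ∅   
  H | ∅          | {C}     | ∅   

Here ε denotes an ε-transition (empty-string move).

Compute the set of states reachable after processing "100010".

Start in {A}.
Read '1': A→{B}; union {B}; ε-closure = {B, E}.
Read '0': B→{A}, E→{A, E, F}; union {A, E, F}; ε-closure = {A, E, F, H}.
Read '0': A→∅, E→{A, E, F}, F→{C, G}, H→∅; union {A, C, E, F, G}; ε-closure = {A, C, E, F, G, H}.
Read '0': A→∅, C→{C}, E→{A, E, F}, F→{C, G}, G→{A, B, F}, H→∅; union {A, B, C, E, F, G}; ε-closure = {A, B, C, E, F, G, H}.
Read '1': A→{B}, B→∅, C→{C}, E→{E}, F→∅, G→{F}, H→{C}; union {B, C, E, F}; ε-closure = {B, C, E, F, H}.
Read '0': B→{A}, C→{C}, E→{A, E, F}, F→{C, G}, H→∅; union {A, C, E, F, G}; ε-closure = {A, C, E, F, G, H}.

{A, C, E, F, G, H}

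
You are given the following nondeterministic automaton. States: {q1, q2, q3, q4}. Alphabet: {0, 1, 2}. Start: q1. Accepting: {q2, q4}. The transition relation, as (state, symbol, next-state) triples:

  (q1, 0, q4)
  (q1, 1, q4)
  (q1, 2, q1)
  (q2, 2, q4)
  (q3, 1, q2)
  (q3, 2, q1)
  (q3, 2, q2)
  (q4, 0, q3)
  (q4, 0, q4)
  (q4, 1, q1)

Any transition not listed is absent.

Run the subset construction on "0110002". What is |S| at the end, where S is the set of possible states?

2

Start in {q1}.
Read '0': {q1} → {q4}.
Read '1': {q4} → {q1}.
Read '1': {q1} → {q4}.
Read '0': {q4} → {q3, q4}.
Read '0': {q3, q4} → {q3, q4}.
Read '0': {q3, q4} → {q3, q4}.
Read '2': {q3, q4} → {q1, q2}.
That set has 2 states.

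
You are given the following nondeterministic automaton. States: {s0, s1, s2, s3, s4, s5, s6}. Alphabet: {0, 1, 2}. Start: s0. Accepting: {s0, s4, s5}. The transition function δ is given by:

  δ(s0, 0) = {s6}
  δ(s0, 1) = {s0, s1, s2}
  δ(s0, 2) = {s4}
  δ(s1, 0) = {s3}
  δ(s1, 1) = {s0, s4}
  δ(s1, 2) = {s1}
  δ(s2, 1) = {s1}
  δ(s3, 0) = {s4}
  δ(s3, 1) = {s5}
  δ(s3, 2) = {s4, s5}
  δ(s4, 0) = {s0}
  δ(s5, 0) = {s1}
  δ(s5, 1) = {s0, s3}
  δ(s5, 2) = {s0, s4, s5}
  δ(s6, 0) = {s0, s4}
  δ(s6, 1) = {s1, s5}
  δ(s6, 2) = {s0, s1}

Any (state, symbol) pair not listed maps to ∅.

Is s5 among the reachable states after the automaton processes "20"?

Start in {s0}.
Read '2': {s0} → {s4}.
Read '0': {s4} → {s0}.
State s5 is not in {s0}.

No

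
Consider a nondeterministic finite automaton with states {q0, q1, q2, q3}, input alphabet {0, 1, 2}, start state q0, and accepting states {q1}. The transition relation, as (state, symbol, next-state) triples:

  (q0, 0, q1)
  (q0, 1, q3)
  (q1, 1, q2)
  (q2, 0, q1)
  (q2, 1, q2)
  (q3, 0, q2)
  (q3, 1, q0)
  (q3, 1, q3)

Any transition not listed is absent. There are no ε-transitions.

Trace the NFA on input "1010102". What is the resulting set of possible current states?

Start in {q0}.
Read '1': {q0} → {q3}.
Read '0': {q3} → {q2}.
Read '1': {q2} → {q2}.
Read '0': {q2} → {q1}.
Read '1': {q1} → {q2}.
Read '0': {q2} → {q1}.
Read '2': {q1} → ∅.

∅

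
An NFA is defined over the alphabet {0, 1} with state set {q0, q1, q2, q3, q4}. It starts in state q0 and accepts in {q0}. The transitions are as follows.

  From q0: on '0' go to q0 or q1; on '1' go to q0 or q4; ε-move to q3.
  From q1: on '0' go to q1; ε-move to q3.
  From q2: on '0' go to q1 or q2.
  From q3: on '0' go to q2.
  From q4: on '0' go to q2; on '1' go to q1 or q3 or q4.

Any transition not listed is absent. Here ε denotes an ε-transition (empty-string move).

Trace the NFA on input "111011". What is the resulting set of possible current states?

Start: ε-closure({q0}) = {q0, q3}.
Read '1': q0→{q0, q4}, q3→∅; union {q0, q4}; ε-closure = {q0, q3, q4}.
Read '1': q0→{q0, q4}, q3→∅, q4→{q1, q3, q4}; now {q0, q1, q3, q4}.
Read '1': q0→{q0, q4}, q1→∅, q3→∅, q4→{q1, q3, q4}; now {q0, q1, q3, q4}.
Read '0': q0→{q0, q1}, q1→{q1}, q3→{q2}, q4→{q2}; union {q0, q1, q2}; ε-closure = {q0, q1, q2, q3}.
Read '1': q0→{q0, q4}, q1→∅, q2→∅, q3→∅; union {q0, q4}; ε-closure = {q0, q3, q4}.
Read '1': q0→{q0, q4}, q3→∅, q4→{q1, q3, q4}; now {q0, q1, q3, q4}.

{q0, q1, q3, q4}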